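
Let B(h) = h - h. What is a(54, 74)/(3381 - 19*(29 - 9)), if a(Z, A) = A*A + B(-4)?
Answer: 5476/3001 ≈ 1.8247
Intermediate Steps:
B(h) = 0
a(Z, A) = A² (a(Z, A) = A*A + 0 = A² + 0 = A²)
a(54, 74)/(3381 - 19*(29 - 9)) = 74²/(3381 - 19*(29 - 9)) = 5476/(3381 - 19*20) = 5476/(3381 - 380) = 5476/3001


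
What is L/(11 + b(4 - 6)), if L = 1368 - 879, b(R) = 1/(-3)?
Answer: 1467/32 ≈ 45.844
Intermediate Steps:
b(R) = -⅓
L = 489
L/(11 + b(4 - 6)) = 489/(11 - ⅓) = 489/(32/3) = 489*(3/32) = 1467/32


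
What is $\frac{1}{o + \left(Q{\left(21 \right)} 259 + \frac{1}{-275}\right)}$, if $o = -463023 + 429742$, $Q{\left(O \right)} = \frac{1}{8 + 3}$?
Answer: $- \frac{275}{9145801} \approx -3.0068 \cdot 10^{-5}$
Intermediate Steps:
$Q{\left(O \right)} = \frac{1}{11}$
$o = -33281$
$\frac{1}{o + \left(Q{\left(21 \right)} 259 + \frac{1}{-275}\right)} = \frac{1}{-33281 + \left(\frac{1}{11} \cdot 259 + \frac{1}{-275}\right)} = \frac{1}{-33281 + \left(\frac{259}{11} - \frac{1}{275}\right)} = \frac{1}{-33281 + \frac{6474}{275}} = \frac{1}{- \frac{9145801}{275}} = - \frac{275}{9145801}$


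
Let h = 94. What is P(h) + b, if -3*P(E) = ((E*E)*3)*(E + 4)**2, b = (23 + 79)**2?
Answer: -84850540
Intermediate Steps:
b = 10404 (b = 102**2 = 10404)
P(E) = -E**2*(4 + E)**2 (P(E) = -(E*E)*3*(E + 4)**2/3 = -E**2*3*(4 + E)**2/3 = -3*E**2*(4 + E)**2/3 = -E**2*(4 + E)**2)
P(h) + b = -1*94**2*(4 + 94)**2 + 10404 = -1*8836*98**2 + 10404 = -1*8836*9604 + 10404 = -84860944 + 10404 = -84850540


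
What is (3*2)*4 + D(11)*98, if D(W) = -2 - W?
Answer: -1250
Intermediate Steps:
(3*2)*4 + D(11)*98 = (3*2)*4 + (-2 - 1*11)*98 = 6*4 + (-2 - 11)*98 = 24 - 13*98 = 24 - 1274 = -1250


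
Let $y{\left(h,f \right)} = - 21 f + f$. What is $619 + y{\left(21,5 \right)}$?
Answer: $519$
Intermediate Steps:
$y{\left(h,f \right)} = - 20 f$
$619 + y{\left(21,5 \right)} = 619 - 100 = 519$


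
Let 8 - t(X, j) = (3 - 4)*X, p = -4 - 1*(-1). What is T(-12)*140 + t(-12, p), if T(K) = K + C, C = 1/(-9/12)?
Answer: -5612/3 ≈ -1870.7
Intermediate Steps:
C = -4/3 (C = 1/(-9*1/12) = 1/(-¾) = -4/3 ≈ -1.3333)
p = -3 (p = -4 + 1 = -3)
T(K) = -4/3 + K (T(K) = K - 4/3 = -4/3 + K)
t(X, j) = 8 + X (t(X, j) = 8 - (3 - 4)*X = 8 - (-1)*X = 8 + X)
T(-12)*140 + t(-12, p) = (-4/3 - 12)*140 + (8 - 12) = -40/3*140 - 4 = -5600/3 - 4 = -5612/3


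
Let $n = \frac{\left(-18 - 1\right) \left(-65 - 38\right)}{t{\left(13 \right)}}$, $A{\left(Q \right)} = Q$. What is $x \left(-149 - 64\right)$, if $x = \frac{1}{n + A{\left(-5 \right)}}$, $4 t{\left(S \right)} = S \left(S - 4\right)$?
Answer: $- \frac{24921}{7243} \approx -3.4407$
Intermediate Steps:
$t{\left(S \right)} = \frac{S \left(-4 + S\right)}{4}$ ($t{\left(S \right)} = \frac{S \left(S - 4\right)}{4} = \frac{S \left(-4 + S\right)}{4}$)
$n = \frac{7828}{117}$ ($n = \frac{\left(-18 - 1\right) \left(-65 - 38\right)}{\frac{1}{4} \cdot 13 \left(-4 + 13\right)} = \frac{\left(-19\right) \left(-103\right)}{\frac{1}{4} \cdot 13 \cdot 9} = \frac{1957}{\frac{117}{4}} = 1957 \cdot \frac{4}{117} = \frac{7828}{117} \approx 66.906$)
$x = \frac{117}{7243}$ ($x = \frac{1}{\frac{7828}{117} - 5} = \frac{1}{\frac{7243}{117}} = \frac{117}{7243} \approx 0.016154$)
$x \left(-149 - 64\right) = \frac{117 \left(-149 - 64\right)}{7243} = \frac{117}{7243} \left(-213\right) = - \frac{24921}{7243}$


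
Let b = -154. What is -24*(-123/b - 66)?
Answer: 120492/77 ≈ 1564.8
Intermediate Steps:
-24*(-123/b - 66) = -24*(-123/(-154) - 66) = -24*(-123*(-1/154) - 66) = -24*(123/154 - 66) = -24*(-10041/154) = 120492/77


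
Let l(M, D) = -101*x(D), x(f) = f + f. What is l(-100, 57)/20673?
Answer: -3838/6891 ≈ -0.55696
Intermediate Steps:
x(f) = 2*f
l(M, D) = -202*D
l(-100, 57)/20673 = -202*57/20673 = -11514*1/20673 = -3838/6891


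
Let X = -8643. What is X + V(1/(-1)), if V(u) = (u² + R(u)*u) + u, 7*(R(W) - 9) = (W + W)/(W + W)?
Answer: -60565/7 ≈ -8652.1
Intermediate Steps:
R(W) = 64/7 (R(W) = 9 + ((W + W)/(W + W))/7 = 9 + ((2*W)/((2*W)))/7 = 9 + ((2*W)*(1/(2*W)))/7 = 9 + (⅐)*1 = 9 + ⅐ = 64/7)
V(u) = u² + 71*u/7 (V(u) = (u² + 64*u/7) + u = u² + 71*u/7)
X + V(1/(-1)) = -8643 + (⅐)*(71 + 7/(-1))/(-1) = -8643 + (⅐)*(-1)*(71 + 7*(-1)) = -8643 + (⅐)*(-1)*(71 - 7) = -8643 + (⅐)*(-1)*64 = -8643 - 64/7 = -60565/7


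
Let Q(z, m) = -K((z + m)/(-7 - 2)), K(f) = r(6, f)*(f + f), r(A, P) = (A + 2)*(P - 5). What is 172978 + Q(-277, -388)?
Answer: 7414418/81 ≈ 91536.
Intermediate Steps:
r(A, P) = (-5 + P)*(2 + A) (r(A, P) = (2 + A)*(-5 + P) = (-5 + P)*(2 + A))
K(f) = 2*f*(-40 + 8*f) (K(f) = (-10 - 5*6 + 2*f + 6*f)*(f + f) = (-10 - 30 + 2*f + 6*f)*(2*f) = (-40 + 8*f)*(2*f) = 2*f*(-40 + 8*f))
Q(z, m) = -16*(-m/9 - z/9)*(-5 - m/9 - z/9) (Q(z, m) = -16*(z + m)/(-7 - 2)*(-5 + (z + m)/(-7 - 2)) = -16*(m + z)/(-9)*(-5 + (m + z)/(-9)) = -16*(m + z)*(-1/9)*(-5 + (m + z)*(-1/9)) = -16*(-m/9 - z/9)*(-5 + (-m/9 - z/9)) = -16*(-m/9 - z/9)*(-5 - m/9 - z/9))
172978 + Q(-277, -388) = 172978 - 16*(-388 - 277)*(45 - 388 - 277)/81 = 172978 - 16/81*(-665)*(-620) = 172978 - 6596800/81 = 7414418/81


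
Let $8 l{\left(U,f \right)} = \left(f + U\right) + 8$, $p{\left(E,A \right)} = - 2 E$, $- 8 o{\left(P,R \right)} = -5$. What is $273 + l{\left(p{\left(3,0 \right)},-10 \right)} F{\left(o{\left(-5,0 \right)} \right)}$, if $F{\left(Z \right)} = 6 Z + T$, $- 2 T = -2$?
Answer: $\frac{1073}{4} \approx 268.25$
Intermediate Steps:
$T = 1$ ($T = \left(- \frac{1}{2}\right) \left(-2\right) = 1$)
$o{\left(P,R \right)} = \frac{5}{8}$ ($o{\left(P,R \right)} = \left(- \frac{1}{8}\right) \left(-5\right) = \frac{5}{8}$)
$F{\left(Z \right)} = 1 + 6 Z$ ($F{\left(Z \right)} = 6 Z + 1 = 1 + 6 Z$)
$l{\left(U,f \right)} = 1 + \frac{U}{8} + \frac{f}{8}$ ($l{\left(U,f \right)} = \frac{\left(f + U\right) + 8}{8} = \frac{\left(U + f\right) + 8}{8} = \frac{8 + U + f}{8} = 1 + \frac{U}{8} + \frac{f}{8}$)
$273 + l{\left(p{\left(3,0 \right)},-10 \right)} F{\left(o{\left(-5,0 \right)} \right)} = 273 + \left(1 + \frac{\left(-2\right) 3}{8} + \frac{1}{8} \left(-10\right)\right) \left(1 + 6 \cdot \frac{5}{8}\right) = 273 + \left(1 + \frac{1}{8} \left(-6\right) - \frac{5}{4}\right) \left(1 + \frac{15}{4}\right) = 273 + \left(1 - \frac{3}{4} - \frac{5}{4}\right) \frac{19}{4} = 273 - \frac{19}{4} = \frac{1073}{4}$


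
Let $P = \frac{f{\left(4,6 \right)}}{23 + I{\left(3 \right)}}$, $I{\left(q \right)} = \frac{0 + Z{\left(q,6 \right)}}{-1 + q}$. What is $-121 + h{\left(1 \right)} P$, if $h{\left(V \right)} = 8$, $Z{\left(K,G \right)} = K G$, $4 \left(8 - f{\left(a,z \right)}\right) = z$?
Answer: $- \frac{955}{8} \approx -119.38$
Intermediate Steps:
$f{\left(a,z \right)} = 8 - \frac{z}{4}$
$Z{\left(K,G \right)} = G K$
$I{\left(q \right)} = \frac{6 q}{-1 + q}$ ($I{\left(q \right)} = \frac{0 + 6 q}{-1 + q} = \frac{6 q}{-1 + q}$)
$P = \frac{13}{64}$ ($P = \frac{8 - \frac{3}{2}}{23 + 6 \cdot 3 \frac{1}{-1 + 3}} = \frac{8 - \frac{3}{2}}{23 + 6 \cdot 3 \cdot \frac{1}{2}} = \frac{13}{2 \left(23 + 6 \cdot 3 \cdot \frac{1}{2}\right)} = \frac{13}{2 \left(23 + 9\right)} = \frac{13}{2 \cdot 32} = \frac{13}{2} \cdot \frac{1}{32} = \frac{13}{64} \approx 0.20313$)
$-121 + h{\left(1 \right)} P = -121 + 8 \cdot \frac{13}{64} = -121 + \frac{13}{8} = - \frac{955}{8}$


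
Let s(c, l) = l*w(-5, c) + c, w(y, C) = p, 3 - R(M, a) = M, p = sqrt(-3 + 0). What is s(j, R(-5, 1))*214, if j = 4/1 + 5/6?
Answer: 3103/3 + 1712*I*sqrt(3) ≈ 1034.3 + 2965.3*I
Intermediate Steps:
p = I*sqrt(3) (p = sqrt(-3) = I*sqrt(3) ≈ 1.732*I)
R(M, a) = 3 - M
w(y, C) = I*sqrt(3)
j = 29/6 (j = 4*1 + 5*(1/6) = 4 + 5/6 = 29/6 ≈ 4.8333)
s(c, l) = c + I*l*sqrt(3) (s(c, l) = l*(I*sqrt(3)) + c = I*l*sqrt(3) + c = c + I*l*sqrt(3))
s(j, R(-5, 1))*214 = (29/6 + I*(3 - 1*(-5))*sqrt(3))*214 = (29/6 + I*(3 + 5)*sqrt(3))*214 = (29/6 + I*8*sqrt(3))*214 = (29/6 + 8*I*sqrt(3))*214 = 3103/3 + 1712*I*sqrt(3)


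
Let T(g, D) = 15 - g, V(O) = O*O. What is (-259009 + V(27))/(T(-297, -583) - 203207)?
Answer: 4696/3689 ≈ 1.2730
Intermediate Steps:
V(O) = O²
(-259009 + V(27))/(T(-297, -583) - 203207) = (-259009 + 27²)/((15 - 1*(-297)) - 203207) = (-259009 + 729)/((15 + 297) - 203207) = -258280/(312 - 203207) = -258280/(-202895) = -258280*(-1/202895) = 4696/3689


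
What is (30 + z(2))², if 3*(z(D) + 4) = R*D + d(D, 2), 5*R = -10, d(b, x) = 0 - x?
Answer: 576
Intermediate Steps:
d(b, x) = -x
R = -2 (R = (⅕)*(-10) = -2)
z(D) = -14/3 - 2*D/3 (z(D) = -4 + (-2*D - 1*2)/3 = -4 + (-2*D - 2)/3 = -4 + (-2 - 2*D)/3 = -4 + (-⅔ - 2*D/3) = -14/3 - 2*D/3)
(30 + z(2))² = (30 + (-14/3 - ⅔*2))² = (30 + (-14/3 - 4/3))² = (30 - 6)² = 24² = 576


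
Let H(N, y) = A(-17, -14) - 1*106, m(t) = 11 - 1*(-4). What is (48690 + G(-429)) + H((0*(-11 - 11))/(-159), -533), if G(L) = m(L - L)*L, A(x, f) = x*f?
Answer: 42387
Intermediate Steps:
m(t) = 15 (m(t) = 11 + 4 = 15)
A(x, f) = f*x
G(L) = 15*L
H(N, y) = 132 (H(N, y) = -14*(-17) - 1*106 = 238 - 106 = 132)
(48690 + G(-429)) + H((0*(-11 - 11))/(-159), -533) = (48690 + 15*(-429)) + 132 = (48690 - 6435) + 132 = 42255 + 132 = 42387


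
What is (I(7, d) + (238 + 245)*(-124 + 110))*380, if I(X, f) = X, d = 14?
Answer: -2566900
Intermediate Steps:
(I(7, d) + (238 + 245)*(-124 + 110))*380 = (7 + (238 + 245)*(-124 + 110))*380 = (7 + 483*(-14))*380 = (7 - 6762)*380 = -6755*380 = -2566900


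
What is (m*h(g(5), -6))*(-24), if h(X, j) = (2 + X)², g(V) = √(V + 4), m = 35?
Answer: -21000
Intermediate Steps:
g(V) = √(4 + V)
(m*h(g(5), -6))*(-24) = (35*(2 + √(4 + 5))²)*(-24) = (35*(2 + √9)²)*(-24) = (35*(2 + 3)²)*(-24) = (35*5²)*(-24) = (35*25)*(-24) = 875*(-24) = -21000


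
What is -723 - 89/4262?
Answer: -3081515/4262 ≈ -723.02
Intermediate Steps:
-723 - 89/4262 = -3081515/4262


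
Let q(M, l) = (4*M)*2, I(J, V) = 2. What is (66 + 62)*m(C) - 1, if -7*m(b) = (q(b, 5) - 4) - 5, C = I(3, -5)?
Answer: -129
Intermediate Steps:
q(M, l) = 8*M
C = 2
m(b) = 9/7 - 8*b/7 (m(b) = -((8*b - 4) - 5)/7 = -((-4 + 8*b) - 5)/7 = -(-9 + 8*b)/7 = 9/7 - 8*b/7)
(66 + 62)*m(C) - 1 = (66 + 62)*(9/7 - 8/7*2) - 1 = 128*(9/7 - 16/7) - 1 = 128*(-1) - 1 = -128 - 1 = -129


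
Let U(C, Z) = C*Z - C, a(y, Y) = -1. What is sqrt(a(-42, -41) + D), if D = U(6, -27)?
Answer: 13*I ≈ 13.0*I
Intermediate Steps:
U(C, Z) = -C + C*Z
D = -168 (D = 6*(-1 - 27) = 6*(-28) = -168)
sqrt(a(-42, -41) + D) = sqrt(-1 - 168) = sqrt(-169) = 13*I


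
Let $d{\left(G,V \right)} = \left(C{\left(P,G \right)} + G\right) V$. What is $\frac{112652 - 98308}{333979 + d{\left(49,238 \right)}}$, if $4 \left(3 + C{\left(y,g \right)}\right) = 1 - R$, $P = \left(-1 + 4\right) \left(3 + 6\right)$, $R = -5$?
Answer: $\frac{3586}{86321} \approx 0.041543$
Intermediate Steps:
$P = 27$ ($P = 3 \cdot 9 = 27$)
$C{\left(y,g \right)} = - \frac{3}{2}$ ($C{\left(y,g \right)} = -3 + \frac{1 - -5}{4} = -3 + \frac{1 + 5}{4} = -3 + \frac{1}{4} \cdot 6 = -3 + \frac{3}{2} = - \frac{3}{2}$)
$d{\left(G,V \right)} = V \left(- \frac{3}{2} + G\right)$ ($d{\left(G,V \right)} = \left(- \frac{3}{2} + G\right) V = V \left(- \frac{3}{2} + G\right)$)
$\frac{112652 - 98308}{333979 + d{\left(49,238 \right)}} = \frac{112652 - 98308}{333979 + \frac{1}{2} \cdot 238 \left(-3 + 2 \cdot 49\right)} = \frac{14344}{333979 + \frac{1}{2} \cdot 238 \left(-3 + 98\right)} = \frac{14344}{333979 + \frac{1}{2} \cdot 238 \cdot 95} = \frac{14344}{333979 + 11305} = \frac{14344}{345284} = 14344 \cdot \frac{1}{345284} = \frac{3586}{86321}$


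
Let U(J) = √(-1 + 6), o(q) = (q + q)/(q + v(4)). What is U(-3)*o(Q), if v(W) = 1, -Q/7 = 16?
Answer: 224*√5/111 ≈ 4.5124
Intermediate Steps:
Q = -112 (Q = -7*16 = -112)
o(q) = 2*q/(1 + q) (o(q) = (q + q)/(q + 1) = (2*q)/(1 + q) = 2*q/(1 + q))
U(J) = √5
U(-3)*o(Q) = √5*(2*(-112)/(1 - 112)) = √5*(2*(-112)/(-111)) = √5*(2*(-112)*(-1/111)) = √5*(224/111) = 224*√5/111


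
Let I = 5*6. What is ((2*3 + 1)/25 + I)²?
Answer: 573049/625 ≈ 916.88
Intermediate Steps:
I = 30
((2*3 + 1)/25 + I)² = ((2*3 + 1)/25 + 30)² = ((6 + 1)*(1/25) + 30)² = (7*(1/25) + 30)² = (7/25 + 30)² = (757/25)² = 573049/625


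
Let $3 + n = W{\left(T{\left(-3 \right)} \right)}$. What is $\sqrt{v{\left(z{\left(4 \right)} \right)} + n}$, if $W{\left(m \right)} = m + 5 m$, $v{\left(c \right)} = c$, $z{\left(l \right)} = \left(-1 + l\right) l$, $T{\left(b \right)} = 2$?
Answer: $\sqrt{21} \approx 4.5826$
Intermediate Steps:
$z{\left(l \right)} = l \left(-1 + l\right)$
$W{\left(m \right)} = 6 m$
$n = 9$ ($n = -3 + 6 \cdot 2 = -3 + 12 = 9$)
$\sqrt{v{\left(z{\left(4 \right)} \right)} + n} = \sqrt{4 \left(-1 + 4\right) + 9} = \sqrt{4 \cdot 3 + 9} = \sqrt{12 + 9} = \sqrt{21}$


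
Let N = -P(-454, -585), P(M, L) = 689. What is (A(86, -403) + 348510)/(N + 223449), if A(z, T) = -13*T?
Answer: 353749/222760 ≈ 1.5880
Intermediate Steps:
N = -689 (N = -1*689 = -689)
(A(86, -403) + 348510)/(N + 223449) = (-13*(-403) + 348510)/(-689 + 223449) = (5239 + 348510)/222760 = 353749*(1/222760) = 353749/222760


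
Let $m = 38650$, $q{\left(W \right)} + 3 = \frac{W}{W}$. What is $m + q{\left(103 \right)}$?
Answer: $38648$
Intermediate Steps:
$q{\left(W \right)} = -2$ ($q{\left(W \right)} = -3 + \frac{W}{W} = -3 + 1 = -2$)
$m + q{\left(103 \right)} = 38650 - 2 = 38648$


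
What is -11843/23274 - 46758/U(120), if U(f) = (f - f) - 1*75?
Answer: 362452489/581850 ≈ 622.93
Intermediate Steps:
U(f) = -75 (U(f) = 0 - 75 = -75)
-11843/23274 - 46758/U(120) = -11843/23274 - 46758/(-75) = -11843*1/23274 - 46758*(-1/75) = -11843/23274 + 15586/25 = 362452489/581850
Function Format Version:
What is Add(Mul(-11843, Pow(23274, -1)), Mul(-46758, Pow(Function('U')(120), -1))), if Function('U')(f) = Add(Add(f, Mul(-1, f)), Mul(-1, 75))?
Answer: Rational(362452489, 581850) ≈ 622.93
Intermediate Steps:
Function('U')(f) = -75 (Function('U')(f) = Add(0, -75) = -75)
Add(Mul(-11843, Pow(23274, -1)), Mul(-46758, Pow(Function('U')(120), -1))) = Add(Mul(-11843, Pow(23274, -1)), Mul(-46758, Pow(-75, -1))) = Add(Mul(-11843, Rational(1, 23274)), Mul(-46758, Rational(-1, 75))) = Add(Rational(-11843, 23274), Rational(15586, 25)) = Rational(362452489, 581850)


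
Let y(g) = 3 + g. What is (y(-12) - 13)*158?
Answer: -3476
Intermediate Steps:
(y(-12) - 13)*158 = ((3 - 12) - 13)*158 = (-9 - 13)*158 = -22*158 = -3476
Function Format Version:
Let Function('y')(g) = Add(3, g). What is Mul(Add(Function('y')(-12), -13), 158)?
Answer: -3476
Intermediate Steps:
Mul(Add(Function('y')(-12), -13), 158) = Mul(Add(Add(3, -12), -13), 158) = Mul(Add(-9, -13), 158) = Mul(-22, 158) = -3476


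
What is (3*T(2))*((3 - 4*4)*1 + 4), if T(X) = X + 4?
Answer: -162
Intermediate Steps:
T(X) = 4 + X
(3*T(2))*((3 - 4*4)*1 + 4) = (3*(4 + 2))*((3 - 4*4)*1 + 4) = (3*6)*((3 - 16)*1 + 4) = 18*(-13*1 + 4) = 18*(-13 + 4) = 18*(-9) = -162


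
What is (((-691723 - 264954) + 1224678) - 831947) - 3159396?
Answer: -3723342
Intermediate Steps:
(((-691723 - 264954) + 1224678) - 831947) - 3159396 = ((-956677 + 1224678) - 831947) - 3159396 = (268001 - 831947) - 3159396 = -563946 - 3159396 = -3723342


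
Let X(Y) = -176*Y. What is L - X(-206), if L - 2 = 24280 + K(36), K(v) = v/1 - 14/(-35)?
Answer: -59688/5 ≈ -11938.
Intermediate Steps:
K(v) = ⅖ + v (K(v) = v*1 - 14*(-1/35) = v + ⅖ = ⅖ + v)
L = 121592/5 (L = 2 + (24280 + (⅖ + 36)) = 2 + (24280 + 182/5) = 2 + 121582/5 = 121592/5 ≈ 24318.)
L - X(-206) = 121592/5 - (-176)*(-206) = 121592/5 - 1*36256 = 121592/5 - 36256 = -59688/5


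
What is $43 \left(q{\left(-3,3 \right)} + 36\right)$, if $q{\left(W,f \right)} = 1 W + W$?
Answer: $1290$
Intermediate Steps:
$q{\left(W,f \right)} = 2 W$ ($q{\left(W,f \right)} = W + W = 2 W$)
$43 \left(q{\left(-3,3 \right)} + 36\right) = 43 \left(2 \left(-3\right) + 36\right) = 43 \left(-6 + 36\right) = 43 \cdot 30 = 1290$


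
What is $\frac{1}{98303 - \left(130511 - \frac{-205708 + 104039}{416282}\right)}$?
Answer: $- \frac{416282}{13407712325} \approx -3.1048 \cdot 10^{-5}$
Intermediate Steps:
$\frac{1}{98303 - \left(130511 - \frac{-205708 + 104039}{416282}\right)} = \frac{1}{98303 - \frac{54329481771}{416282}} = \frac{1}{- \frac{13407712325}{416282}} = - \frac{416282}{13407712325}$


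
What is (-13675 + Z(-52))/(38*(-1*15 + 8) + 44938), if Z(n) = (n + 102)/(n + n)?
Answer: -711125/2322944 ≈ -0.30613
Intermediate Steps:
Z(n) = (102 + n)/(2*n) (Z(n) = (102 + n)/((2*n)) = (102 + n)*(1/(2*n)) = (102 + n)/(2*n))
(-13675 + Z(-52))/(38*(-1*15 + 8) + 44938) = (-13675 + (½)*(102 - 52)/(-52))/(38*(-1*15 + 8) + 44938) = (-13675 + (½)*(-1/52)*50)/(38*(-15 + 8) + 44938) = (-13675 - 25/52)/(38*(-7) + 44938) = -711125/(52*(-266 + 44938)) = -711125/52/44672 = -711125/52*1/44672 = -711125/2322944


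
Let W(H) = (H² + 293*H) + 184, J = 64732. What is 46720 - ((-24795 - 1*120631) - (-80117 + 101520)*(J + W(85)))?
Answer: 2077267684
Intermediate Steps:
W(H) = 184 + H² + 293*H
46720 - ((-24795 - 1*120631) - (-80117 + 101520)*(J + W(85))) = 46720 - ((-24795 - 1*120631) - (-80117 + 101520)*(64732 + (184 + 85² + 293*85))) = 46720 - ((-24795 - 120631) - 21403*(64732 + (184 + 7225 + 24905))) = 46720 - (-145426 - 21403*(64732 + 32314)) = 46720 - (-145426 - 21403*97046) = 46720 - (-145426 - 1*2077075538) = 46720 - (-145426 - 2077075538) = 46720 - 1*(-2077220964) = 46720 + 2077220964 = 2077267684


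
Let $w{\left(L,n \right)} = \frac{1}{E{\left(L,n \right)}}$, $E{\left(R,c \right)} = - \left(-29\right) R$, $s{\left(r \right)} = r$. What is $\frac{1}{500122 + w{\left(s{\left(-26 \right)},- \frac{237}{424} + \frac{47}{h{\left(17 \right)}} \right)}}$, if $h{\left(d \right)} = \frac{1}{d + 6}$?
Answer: $\frac{754}{377091987} \approx 1.9995 \cdot 10^{-6}$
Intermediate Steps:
$h{\left(d \right)} = \frac{1}{6 + d}$
$E{\left(R,c \right)} = 29 R$
$w{\left(L,n \right)} = \frac{1}{29 L}$
$\frac{1}{500122 + w{\left(s{\left(-26 \right)},- \frac{237}{424} + \frac{47}{h{\left(17 \right)}} \right)}} = \frac{1}{500122 + \frac{1}{29 \left(-26\right)}} = \frac{1}{500122 + \frac{1}{29} \left(- \frac{1}{26}\right)} = \frac{1}{500122 - \frac{1}{754}} = \frac{1}{\frac{377091987}{754}} = \frac{754}{377091987}$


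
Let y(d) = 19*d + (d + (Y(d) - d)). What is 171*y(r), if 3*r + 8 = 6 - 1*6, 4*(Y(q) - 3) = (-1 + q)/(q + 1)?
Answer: -161139/20 ≈ -8057.0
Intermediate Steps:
Y(q) = 3 + (-1 + q)/(4*(1 + q)) (Y(q) = 3 + ((-1 + q)/(q + 1))/4 = 3 + ((-1 + q)/(1 + q))/4 = 3 + (-1 + q)/(4*(1 + q)))
r = -8/3 (r = -8/3 + (6 - 1*6)/3 = -8/3 + (6 - 6)/3 = -8/3 + (⅓)*0 = -8/3 + 0 = -8/3 ≈ -2.6667)
y(d) = 19*d + (11 + 13*d)/(4*(1 + d)) (y(d) = 19*d + (d + ((11 + 13*d)/(4*(1 + d)) - d)) = 19*d + (d + (-d + (11 + 13*d)/(4*(1 + d)))) = 19*d + (11 + 13*d)/(4*(1 + d)))
171*y(r) = 171*((11 + 76*(-8/3)² + 89*(-8/3))/(4*(1 - 8/3))) = 171*((11 + 76*(64/9) - 712/3)/(4*(-5/3))) = 171*((¼)*(-⅗)*(11 + 4864/9 - 712/3)) = 171*((¼)*(-⅗)*(2827/9)) = 171*(-2827/60) = -161139/20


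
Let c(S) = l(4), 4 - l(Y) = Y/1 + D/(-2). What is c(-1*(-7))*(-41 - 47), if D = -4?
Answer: 176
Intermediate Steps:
l(Y) = 2 - Y (l(Y) = 4 - (Y/1 - 4/(-2)) = 4 - (Y*1 - 4*(-½)) = 4 - (Y + 2) = 4 - (2 + Y) = 4 + (-2 - Y) = 2 - Y)
c(S) = -2 (c(S) = 2 - 1*4 = 2 - 4 = -2)
c(-1*(-7))*(-41 - 47) = -2*(-41 - 47) = -2*(-88) = 176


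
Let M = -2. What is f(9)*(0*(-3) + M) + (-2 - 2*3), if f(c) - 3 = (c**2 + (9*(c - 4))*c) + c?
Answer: -1004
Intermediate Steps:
f(c) = 3 + c + c**2 + c*(-36 + 9*c) (f(c) = 3 + ((c**2 + (9*(c - 4))*c) + c) = 3 + ((c**2 + (9*(-4 + c))*c) + c) = 3 + ((c**2 + (-36 + 9*c)*c) + c) = 3 + ((c**2 + c*(-36 + 9*c)) + c) = 3 + (c + c**2 + c*(-36 + 9*c)) = 3 + c + c**2 + c*(-36 + 9*c))
f(9)*(0*(-3) + M) + (-2 - 2*3) = (3 - 35*9 + 10*9**2)*(0*(-3) - 2) + (-2 - 2*3) = (3 - 315 + 10*81)*(0 - 2) + (-2 - 6) = (3 - 315 + 810)*(-2) - 8 = 498*(-2) - 8 = -996 - 8 = -1004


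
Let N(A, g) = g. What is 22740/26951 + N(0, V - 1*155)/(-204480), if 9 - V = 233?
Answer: 4660089629/5510940480 ≈ 0.84561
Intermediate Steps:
V = -224 (V = 9 - 1*233 = 9 - 233 = -224)
22740/26951 + N(0, V - 1*155)/(-204480) = 22740/26951 + (-224 - 1*155)/(-204480) = 22740*(1/26951) + (-224 - 155)*(-1/204480) = 22740/26951 - 379*(-1/204480) = 22740/26951 + 379/204480 = 4660089629/5510940480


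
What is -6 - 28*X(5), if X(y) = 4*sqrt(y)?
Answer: -6 - 112*sqrt(5) ≈ -256.44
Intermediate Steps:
-6 - 28*X(5) = -6 - 112*sqrt(5)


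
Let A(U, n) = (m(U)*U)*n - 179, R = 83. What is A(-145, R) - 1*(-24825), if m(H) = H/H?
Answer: 12611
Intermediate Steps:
m(H) = 1
A(U, n) = -179 + U*n (A(U, n) = (1*U)*n - 179 = U*n - 179 = -179 + U*n)
A(-145, R) - 1*(-24825) = (-179 - 145*83) - 1*(-24825) = (-179 - 12035) + 24825 = -12214 + 24825 = 12611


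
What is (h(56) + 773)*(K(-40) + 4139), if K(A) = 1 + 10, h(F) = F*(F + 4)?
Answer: 17151950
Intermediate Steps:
h(F) = F*(4 + F)
K(A) = 11
(h(56) + 773)*(K(-40) + 4139) = (56*(4 + 56) + 773)*(11 + 4139) = (56*60 + 773)*4150 = (3360 + 773)*4150 = 4133*4150 = 17151950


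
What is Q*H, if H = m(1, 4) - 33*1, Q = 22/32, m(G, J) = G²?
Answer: -22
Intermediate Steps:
Q = 11/16 (Q = 22*(1/32) = 11/16 ≈ 0.68750)
H = -32 (H = 1² - 33*1 = 1 - 33 = -32)
Q*H = (11/16)*(-32) = -22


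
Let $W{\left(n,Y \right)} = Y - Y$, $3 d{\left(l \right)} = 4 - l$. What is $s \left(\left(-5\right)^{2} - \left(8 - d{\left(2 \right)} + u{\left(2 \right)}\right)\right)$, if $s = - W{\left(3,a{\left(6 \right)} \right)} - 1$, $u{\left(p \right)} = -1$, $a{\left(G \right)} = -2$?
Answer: $- \frac{56}{3} \approx -18.667$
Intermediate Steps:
$d{\left(l \right)} = \frac{4}{3} - \frac{l}{3}$ ($d{\left(l \right)} = \frac{4 - l}{3} = \frac{4}{3} - \frac{l}{3}$)
$W{\left(n,Y \right)} = 0$
$s = -1$ ($s = \left(-1\right) 0 - 1 = 0 - 1 = -1$)
$s \left(\left(-5\right)^{2} - \left(8 - d{\left(2 \right)} + u{\left(2 \right)}\right)\right) = - (\left(-5\right)^{2} - \left(7 - \left(\frac{4}{3} - \frac{2}{3}\right)\right)) = - (25 - \left(7 - \left(\frac{4}{3} - \frac{2}{3}\right)\right)) = - (25 - \left(7 - \frac{2}{3}\right)) = - (25 - \frac{19}{3}) = \left(-1\right) \frac{56}{3} = - \frac{56}{3}$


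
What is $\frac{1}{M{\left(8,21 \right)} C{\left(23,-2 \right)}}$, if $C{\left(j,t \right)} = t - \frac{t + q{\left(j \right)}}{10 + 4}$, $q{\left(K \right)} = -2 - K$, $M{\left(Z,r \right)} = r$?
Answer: $- \frac{2}{3} \approx -0.66667$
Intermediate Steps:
$C{\left(j,t \right)} = \frac{1}{7} + \frac{j}{14} + \frac{13 t}{14}$ ($C{\left(j,t \right)} = t - \frac{t - \left(2 + j\right)}{10 + 4} = t - \frac{-2 + t - j}{14} = t - \left(-2 + t - j\right) \frac{1}{14} = t - \left(- \frac{1}{7} - \frac{j}{14} + \frac{t}{14}\right) = t + \left(\frac{1}{7} - \frac{t}{14} + \frac{j}{14}\right) = \frac{1}{7} + \frac{j}{14} + \frac{13 t}{14}$)
$\frac{1}{M{\left(8,21 \right)} C{\left(23,-2 \right)}} = \frac{1}{21 \left(\frac{1}{7} + \frac{1}{14} \cdot 23 + \frac{13}{14} \left(-2\right)\right)} = \frac{1}{21 \left(\frac{1}{7} + \frac{23}{14} - \frac{13}{7}\right)} = \frac{1}{21 \left(- \frac{1}{14}\right)} = \frac{1}{- \frac{3}{2}} = - \frac{2}{3}$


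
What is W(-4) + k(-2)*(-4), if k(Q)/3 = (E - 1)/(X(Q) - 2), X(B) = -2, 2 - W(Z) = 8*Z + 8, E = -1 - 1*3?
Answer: 11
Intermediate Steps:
E = -4 (E = -1 - 3 = -4)
W(Z) = -6 - 8*Z (W(Z) = 2 - (8*Z + 8) = 2 - (8 + 8*Z) = 2 + (-8 - 8*Z) = -6 - 8*Z)
k(Q) = 15/4 (k(Q) = 3*((-4 - 1)/(-2 - 2)) = 3*(-5/(-4)) = 3*(-5*(-1/4)) = 3*(5/4) = 15/4)
W(-4) + k(-2)*(-4) = (-6 - 8*(-4)) + (15/4)*(-4) = (-6 + 32) - 15 = 26 - 15 = 11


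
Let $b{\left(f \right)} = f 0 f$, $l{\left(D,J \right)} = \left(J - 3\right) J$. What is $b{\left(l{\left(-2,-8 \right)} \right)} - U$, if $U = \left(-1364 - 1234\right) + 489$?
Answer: $2109$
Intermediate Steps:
$l{\left(D,J \right)} = J \left(-3 + J\right)$ ($l{\left(D,J \right)} = \left(-3 + J\right) J = J \left(-3 + J\right)$)
$U = -2109$ ($U = -2598 + 489 = -2109$)
$b{\left(f \right)} = 0$ ($b{\left(f \right)} = 0 f = 0$)
$b{\left(l{\left(-2,-8 \right)} \right)} - U = 0 - -2109 = 0 + 2109 = 2109$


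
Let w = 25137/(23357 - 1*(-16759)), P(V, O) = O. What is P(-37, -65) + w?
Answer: -860801/13372 ≈ -64.373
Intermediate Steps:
w = 8379/13372 (w = 25137/(23357 + 16759) = 25137/40116 = 25137*(1/40116) = 8379/13372 ≈ 0.62661)
P(-37, -65) + w = -65 + 8379/13372 = -860801/13372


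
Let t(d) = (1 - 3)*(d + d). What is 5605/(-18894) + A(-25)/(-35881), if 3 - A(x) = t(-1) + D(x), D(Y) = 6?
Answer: -200980747/677935614 ≈ -0.29646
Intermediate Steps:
t(d) = -4*d
A(x) = -7 (A(x) = 3 - (-4*(-1) + 6) = 3 - (4 + 6) = 3 - 1*10 = 3 - 10 = -7)
5605/(-18894) + A(-25)/(-35881) = 5605/(-18894) - 7/(-35881) = 5605*(-1/18894) - 7*(-1/35881) = -5605/18894 + 7/35881 = -200980747/677935614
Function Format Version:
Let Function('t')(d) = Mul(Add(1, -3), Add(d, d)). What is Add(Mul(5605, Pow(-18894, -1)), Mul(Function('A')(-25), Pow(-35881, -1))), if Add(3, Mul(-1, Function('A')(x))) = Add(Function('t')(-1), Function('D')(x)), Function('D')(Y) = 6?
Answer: Rational(-200980747, 677935614) ≈ -0.29646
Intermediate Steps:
Function('t')(d) = Mul(-4, d) (Function('t')(d) = Mul(-2, Mul(2, d)) = Mul(-4, d))
Function('A')(x) = -7 (Function('A')(x) = Add(3, Mul(-1, Add(Mul(-4, -1), 6))) = Add(3, Mul(-1, Add(4, 6))) = Add(3, Mul(-1, 10)) = Add(3, -10) = -7)
Add(Mul(5605, Pow(-18894, -1)), Mul(Function('A')(-25), Pow(-35881, -1))) = Add(Mul(5605, Pow(-18894, -1)), Mul(-7, Pow(-35881, -1))) = Add(Mul(5605, Rational(-1, 18894)), Mul(-7, Rational(-1, 35881))) = Add(Rational(-5605, 18894), Rational(7, 35881)) = Rational(-200980747, 677935614)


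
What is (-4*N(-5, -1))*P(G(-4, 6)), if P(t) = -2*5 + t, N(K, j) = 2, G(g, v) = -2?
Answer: 96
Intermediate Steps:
P(t) = -10 + t
(-4*N(-5, -1))*P(G(-4, 6)) = (-4*2)*(-10 - 2) = -8*(-12) = 96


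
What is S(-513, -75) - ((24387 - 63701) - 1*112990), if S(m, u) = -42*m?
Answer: 173850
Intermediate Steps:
S(-513, -75) - ((24387 - 63701) - 1*112990) = -42*(-513) - ((24387 - 63701) - 1*112990) = 21546 - (-39314 - 112990) = 21546 - 1*(-152304) = 21546 + 152304 = 173850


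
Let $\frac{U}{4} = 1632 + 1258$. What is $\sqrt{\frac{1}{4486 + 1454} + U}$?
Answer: $\frac{\sqrt{11329956165}}{990} \approx 107.52$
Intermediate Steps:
$U = 11560$ ($U = 4 \left(1632 + 1258\right) = 4 \cdot 2890 = 11560$)
$\sqrt{\frac{1}{4486 + 1454} + U} = \sqrt{\frac{1}{4486 + 1454} + 11560} = \sqrt{\frac{1}{5940} + 11560} = \sqrt{\frac{68666401}{5940}} = \frac{\sqrt{11329956165}}{990}$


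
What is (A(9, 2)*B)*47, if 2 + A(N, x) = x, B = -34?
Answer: 0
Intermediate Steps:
A(N, x) = -2 + x
(A(9, 2)*B)*47 = ((-2 + 2)*(-34))*47 = (0*(-34))*47 = 0*47 = 0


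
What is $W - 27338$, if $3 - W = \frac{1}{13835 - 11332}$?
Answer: $- \frac{68419506}{2503} \approx -27335.0$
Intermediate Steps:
$W = \frac{7508}{2503}$ ($W = 3 - \frac{1}{13835 - 11332} = 3 - \frac{1}{2503} = \frac{7508}{2503} \approx 2.9996$)
$W - 27338 = \frac{7508}{2503} - 27338 = - \frac{68419506}{2503}$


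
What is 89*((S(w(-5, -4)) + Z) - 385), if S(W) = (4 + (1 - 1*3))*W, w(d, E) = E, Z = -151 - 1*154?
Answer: -62122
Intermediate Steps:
Z = -305 (Z = -151 - 154 = -305)
S(W) = 2*W (S(W) = (4 + (1 - 3))*W = (4 - 2)*W = 2*W)
89*((S(w(-5, -4)) + Z) - 385) = 89*((2*(-4) - 305) - 385) = 89*((-8 - 305) - 385) = 89*(-313 - 385) = 89*(-698) = -62122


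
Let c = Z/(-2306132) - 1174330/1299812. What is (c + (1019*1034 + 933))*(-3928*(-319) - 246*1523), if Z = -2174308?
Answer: 173541492752889158599933/187346127949 ≈ 9.2632e+11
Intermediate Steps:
c = 14753954817/374692255898 (c = -2174308/(-2306132) - 1174330/1299812 = -2174308*(-1/2306132) - 1174330*1/1299812 = 543577/576533 - 587165/649906 = 14753954817/374692255898 ≈ 0.039376)
(c + (1019*1034 + 933))*(-3928*(-319) - 246*1523) = (14753954817/374692255898 + (1019*1034 + 933))*(-3928*(-319) - 246*1523) = (14753954817/374692255898 + (1053646 + 933))*(1253032 - 374658) = (14753954817/374692255898 + 1054579)*878374 = (395142599286611759/374692255898)*878374 = 173541492752889158599933/187346127949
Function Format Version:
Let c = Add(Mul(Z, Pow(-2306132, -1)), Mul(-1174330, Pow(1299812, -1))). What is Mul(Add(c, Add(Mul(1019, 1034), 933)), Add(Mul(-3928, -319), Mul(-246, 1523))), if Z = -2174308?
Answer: Rational(173541492752889158599933, 187346127949) ≈ 9.2632e+11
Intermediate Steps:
c = Rational(14753954817, 374692255898) (c = Add(Mul(-2174308, Pow(-2306132, -1)), Mul(-1174330, Pow(1299812, -1))) = Add(Mul(-2174308, Rational(-1, 2306132)), Mul(-1174330, Rational(1, 1299812))) = Add(Rational(543577, 576533), Rational(-587165, 649906)) = Rational(14753954817, 374692255898) ≈ 0.039376)
Mul(Add(c, Add(Mul(1019, 1034), 933)), Add(Mul(-3928, -319), Mul(-246, 1523))) = Mul(Add(Rational(14753954817, 374692255898), Add(Mul(1019, 1034), 933)), Add(Mul(-3928, -319), Mul(-246, 1523))) = Mul(Add(Rational(14753954817, 374692255898), Add(1053646, 933)), Add(1253032, -374658)) = Mul(Add(Rational(14753954817, 374692255898), 1054579), 878374) = Mul(Rational(395142599286611759, 374692255898), 878374) = Rational(173541492752889158599933, 187346127949)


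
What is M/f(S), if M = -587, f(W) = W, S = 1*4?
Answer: -587/4 ≈ -146.75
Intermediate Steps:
S = 4
M/f(S) = -587/4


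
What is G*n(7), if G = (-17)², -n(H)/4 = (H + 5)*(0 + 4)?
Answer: -55488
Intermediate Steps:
n(H) = -80 - 16*H (n(H) = -4*(H + 5)*(0 + 4) = -4*(5 + H)*4 = -4*(20 + 4*H) = -80 - 16*H)
G = 289
G*n(7) = 289*(-80 - 16*7) = 289*(-80 - 112) = 289*(-192) = -55488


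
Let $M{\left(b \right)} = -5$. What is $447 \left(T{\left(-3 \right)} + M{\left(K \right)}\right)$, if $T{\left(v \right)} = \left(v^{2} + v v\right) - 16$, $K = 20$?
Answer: $-1341$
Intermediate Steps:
$T{\left(v \right)} = -16 + 2 v^{2}$ ($T{\left(v \right)} = \left(v^{2} + v^{2}\right) - 16 = 2 v^{2} - 16 = -16 + 2 v^{2}$)
$447 \left(T{\left(-3 \right)} + M{\left(K \right)}\right) = 447 \left(\left(-16 + 2 \left(-3\right)^{2}\right) - 5\right) = 447 \left(\left(-16 + 2 \cdot 9\right) - 5\right) = 447 \left(\left(-16 + 18\right) - 5\right) = 447 \left(2 - 5\right) = 447 \left(-3\right) = -1341$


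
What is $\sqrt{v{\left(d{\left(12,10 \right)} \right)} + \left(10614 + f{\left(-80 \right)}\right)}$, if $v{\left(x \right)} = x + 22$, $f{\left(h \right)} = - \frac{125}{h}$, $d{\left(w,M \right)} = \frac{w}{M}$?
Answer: $\frac{\sqrt{4255505}}{20} \approx 103.14$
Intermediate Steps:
$v{\left(x \right)} = 22 + x$
$\sqrt{v{\left(d{\left(12,10 \right)} \right)} + \left(10614 + f{\left(-80 \right)}\right)} = \sqrt{\left(22 + \frac{12}{10}\right) + \left(10614 - \frac{125}{-80}\right)} = \sqrt{\left(22 + 12 \cdot \frac{1}{10}\right) + \left(10614 - - \frac{25}{16}\right)} = \sqrt{\left(22 + \frac{6}{5}\right) + \left(10614 + \frac{25}{16}\right)} = \sqrt{\frac{116}{5} + \frac{169849}{16}} = \sqrt{\frac{851101}{80}} = \frac{\sqrt{4255505}}{20}$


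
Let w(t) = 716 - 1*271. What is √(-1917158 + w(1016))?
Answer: I*√1916713 ≈ 1384.5*I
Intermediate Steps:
w(t) = 445 (w(t) = 716 - 271 = 445)
√(-1917158 + w(1016)) = √(-1917158 + 445) = √(-1916713) = I*√1916713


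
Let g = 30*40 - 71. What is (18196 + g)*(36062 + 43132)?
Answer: 1530424050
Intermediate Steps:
g = 1129 (g = 1200 - 71 = 1129)
(18196 + g)*(36062 + 43132) = (18196 + 1129)*(36062 + 43132) = 19325*79194 = 1530424050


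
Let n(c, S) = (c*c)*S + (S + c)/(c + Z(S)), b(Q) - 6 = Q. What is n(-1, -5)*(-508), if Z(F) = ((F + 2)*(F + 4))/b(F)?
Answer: 4064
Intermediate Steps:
b(Q) = 6 + Q
Z(F) = (2 + F)*(4 + F)/(6 + F) (Z(F) = ((F + 2)*(F + 4))/(6 + F) = ((2 + F)*(4 + F))/(6 + F) = (2 + F)*(4 + F)/(6 + F))
n(c, S) = S*c² + (S + c)/(c + (8 + S² + 6*S)/(6 + S)) (n(c, S) = (c*c)*S + (S + c)/(c + (8 + S² + 6*S)/(6 + S)) = c²*S + (S + c)/(c + (8 + S² + 6*S)/(6 + S)) = S*c² + (S + c)/(c + (8 + S² + 6*S)/(6 + S)))
n(-1, -5)*(-508) = (((6 - 5)*(-5 - 1 - 5*(-1)³) - 5*(-1)²*(8 + (-5)² + 6*(-5)))/(8 + (-5)² + 6*(-5) - (6 - 5)))*(-508) = ((1*(-5 - 1 - 5*(-1)) - 5*1*(8 + 25 - 30))/(8 + 25 - 30 - 1*1))*(-508) = ((1*(-5 - 1 + 5) - 5*1*3)/(8 + 25 - 30 - 1))*(-508) = ((1*(-1) - 15)/2)*(-508) = ((-1 - 15)/2)*(-508) = ((½)*(-16))*(-508) = -8*(-508) = 4064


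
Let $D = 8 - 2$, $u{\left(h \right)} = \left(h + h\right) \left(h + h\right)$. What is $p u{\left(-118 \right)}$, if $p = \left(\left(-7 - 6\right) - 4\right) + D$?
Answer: $-612656$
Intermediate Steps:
$u{\left(h \right)} = 4 h^{2}$ ($u{\left(h \right)} = 2 h 2 h = 4 h^{2}$)
$D = 6$
$p = -11$ ($p = \left(\left(-7 - 6\right) - 4\right) + 6 = \left(-13 - 4\right) + 6 = -17 + 6 = -11$)
$p u{\left(-118 \right)} = - 11 \cdot 4 \left(-118\right)^{2} = - 11 \cdot 4 \cdot 13924 = \left(-11\right) 55696 = -612656$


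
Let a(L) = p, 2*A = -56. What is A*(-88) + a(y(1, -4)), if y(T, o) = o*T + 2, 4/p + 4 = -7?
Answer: 27100/11 ≈ 2463.6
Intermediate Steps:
A = -28 (A = (1/2)*(-56) = -28)
p = -4/11 (p = 4/(-4 - 7) = 4/(-11) = 4*(-1/11) = -4/11 ≈ -0.36364)
y(T, o) = 2 + T*o (y(T, o) = T*o + 2 = 2 + T*o)
a(L) = -4/11
A*(-88) + a(y(1, -4)) = -28*(-88) - 4/11 = 2464 - 4/11 = 27100/11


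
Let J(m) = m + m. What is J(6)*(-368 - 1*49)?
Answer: -5004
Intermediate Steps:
J(m) = 2*m
J(6)*(-368 - 1*49) = (2*6)*(-368 - 1*49) = 12*(-368 - 49) = 12*(-417) = -5004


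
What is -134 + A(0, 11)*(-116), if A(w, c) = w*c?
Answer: -134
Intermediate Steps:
A(w, c) = c*w
-134 + A(0, 11)*(-116) = -134 + (11*0)*(-116) = -134 + 0*(-116) = -134 + 0 = -134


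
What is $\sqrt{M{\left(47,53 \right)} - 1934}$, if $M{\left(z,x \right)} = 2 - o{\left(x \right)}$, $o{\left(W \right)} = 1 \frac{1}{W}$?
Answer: $\frac{i \sqrt{5427041}}{53} \approx 43.955 i$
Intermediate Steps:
$o{\left(W \right)} = \frac{1}{W}$
$M{\left(z,x \right)} = 2 - \frac{1}{x}$
$\sqrt{M{\left(47,53 \right)} - 1934} = \sqrt{\left(2 - \frac{1}{53}\right) - 1934} = \sqrt{\frac{105}{53} - 1934} = \sqrt{- \frac{102397}{53}} = \frac{i \sqrt{5427041}}{53}$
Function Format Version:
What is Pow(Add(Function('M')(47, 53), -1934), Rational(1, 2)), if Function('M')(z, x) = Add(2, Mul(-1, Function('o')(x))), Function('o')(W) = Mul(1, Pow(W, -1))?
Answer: Mul(Rational(1, 53), I, Pow(5427041, Rational(1, 2))) ≈ Mul(43.955, I)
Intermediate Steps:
Function('o')(W) = Pow(W, -1)
Function('M')(z, x) = Add(2, Mul(-1, Pow(x, -1)))
Pow(Add(Function('M')(47, 53), -1934), Rational(1, 2)) = Pow(Add(Add(2, Mul(-1, Pow(53, -1))), -1934), Rational(1, 2)) = Pow(Add(Add(2, Mul(-1, Rational(1, 53))), -1934), Rational(1, 2)) = Pow(Add(Add(2, Rational(-1, 53)), -1934), Rational(1, 2)) = Pow(Add(Rational(105, 53), -1934), Rational(1, 2)) = Pow(Rational(-102397, 53), Rational(1, 2)) = Mul(Rational(1, 53), I, Pow(5427041, Rational(1, 2)))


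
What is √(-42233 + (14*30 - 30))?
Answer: I*√41843 ≈ 204.56*I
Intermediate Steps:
√(-42233 + (14*30 - 30)) = √(-42233 + (420 - 30)) = √(-42233 + 390) = √(-41843) = I*√41843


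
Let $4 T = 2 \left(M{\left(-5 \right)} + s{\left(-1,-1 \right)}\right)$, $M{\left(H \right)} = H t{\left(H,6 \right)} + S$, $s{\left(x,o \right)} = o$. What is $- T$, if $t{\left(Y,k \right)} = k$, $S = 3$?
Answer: $14$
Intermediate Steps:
$M{\left(H \right)} = 3 + 6 H$ ($M{\left(H \right)} = H 6 + 3 = 6 H + 3 = 3 + 6 H$)
$T = -14$ ($T = \frac{2 \left(\left(3 + 6 \left(-5\right)\right) - 1\right)}{4} = \frac{2 \left(\left(3 - 30\right) - 1\right)}{4} = \frac{2 \left(-27 - 1\right)}{4} = \frac{2 \left(-28\right)}{4} = \frac{1}{4} \left(-56\right) = -14$)
$- T = \left(-1\right) \left(-14\right) = 14$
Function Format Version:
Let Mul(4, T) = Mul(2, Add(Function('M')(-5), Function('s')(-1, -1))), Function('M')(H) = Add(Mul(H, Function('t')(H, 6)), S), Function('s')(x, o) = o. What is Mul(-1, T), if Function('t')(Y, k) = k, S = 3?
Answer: 14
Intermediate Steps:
Function('M')(H) = Add(3, Mul(6, H)) (Function('M')(H) = Add(Mul(H, 6), 3) = Add(Mul(6, H), 3) = Add(3, Mul(6, H)))
T = -14 (T = Mul(Rational(1, 4), Mul(2, Add(Add(3, Mul(6, -5)), -1))) = Mul(Rational(1, 4), Mul(2, Add(Add(3, -30), -1))) = Mul(Rational(1, 4), Mul(2, Add(-27, -1))) = Mul(Rational(1, 4), Mul(2, -28)) = Mul(Rational(1, 4), -56) = -14)
Mul(-1, T) = Mul(-1, -14) = 14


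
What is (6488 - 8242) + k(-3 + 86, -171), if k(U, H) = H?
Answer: -1925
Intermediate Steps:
(6488 - 8242) + k(-3 + 86, -171) = (6488 - 8242) - 171 = -1754 - 171 = -1925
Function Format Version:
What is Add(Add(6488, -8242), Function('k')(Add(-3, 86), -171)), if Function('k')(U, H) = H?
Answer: -1925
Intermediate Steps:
Add(Add(6488, -8242), Function('k')(Add(-3, 86), -171)) = Add(Add(6488, -8242), -171) = Add(-1754, -171) = -1925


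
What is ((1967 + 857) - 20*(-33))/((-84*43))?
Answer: -871/903 ≈ -0.96456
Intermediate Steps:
((1967 + 857) - 20*(-33))/((-84*43)) = (2824 + 660)/(-3612) = 3484*(-1/3612) = -871/903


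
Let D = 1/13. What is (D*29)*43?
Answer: 1247/13 ≈ 95.923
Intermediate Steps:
D = 1/13 ≈ 0.076923
(D*29)*43 = ((1/13)*29)*43 = (29/13)*43 = 1247/13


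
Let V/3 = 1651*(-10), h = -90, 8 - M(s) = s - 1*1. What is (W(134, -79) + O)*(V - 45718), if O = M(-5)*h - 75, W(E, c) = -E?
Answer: 139919312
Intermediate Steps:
M(s) = 9 - s (M(s) = 8 - (s - 1*1) = 8 - (s - 1) = 8 - (-1 + s) = 8 + (1 - s) = 9 - s)
O = -1335 (O = (9 - 1*(-5))*(-90) - 75 = (9 + 5)*(-90) - 75 = 14*(-90) - 75 = -1260 - 75 = -1335)
V = -49530 (V = 3*(1651*(-10)) = 3*(-16510) = -49530)
(W(134, -79) + O)*(V - 45718) = (-1*134 - 1335)*(-49530 - 45718) = (-134 - 1335)*(-95248) = -1469*(-95248) = 139919312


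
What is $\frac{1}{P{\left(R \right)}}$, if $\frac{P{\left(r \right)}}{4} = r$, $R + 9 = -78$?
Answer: $- \frac{1}{348} \approx -0.0028736$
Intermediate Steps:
$R = -87$ ($R = -9 - 78 = -87$)
$P{\left(r \right)} = 4 r$
$\frac{1}{P{\left(R \right)}} = \frac{1}{4 \left(-87\right)} = \frac{1}{-348} = - \frac{1}{348}$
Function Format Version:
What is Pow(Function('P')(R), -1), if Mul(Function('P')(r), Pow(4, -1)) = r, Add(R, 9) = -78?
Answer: Rational(-1, 348) ≈ -0.0028736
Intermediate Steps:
R = -87 (R = Add(-9, -78) = -87)
Function('P')(r) = Mul(4, r)
Pow(Function('P')(R), -1) = Pow(Mul(4, -87), -1) = Pow(-348, -1) = Rational(-1, 348)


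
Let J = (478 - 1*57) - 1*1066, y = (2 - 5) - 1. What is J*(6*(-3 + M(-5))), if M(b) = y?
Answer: 27090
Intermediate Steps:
y = -4 (y = -3 - 1 = -4)
M(b) = -4
J = -645 (J = (478 - 57) - 1066 = 421 - 1066 = -645)
J*(6*(-3 + M(-5))) = -3870*(-3 - 4) = -3870*(-7) = -645*(-42) = 27090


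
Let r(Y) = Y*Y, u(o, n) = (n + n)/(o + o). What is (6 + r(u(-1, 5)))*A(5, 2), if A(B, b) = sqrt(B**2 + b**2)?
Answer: 31*sqrt(29) ≈ 166.94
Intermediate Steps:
u(o, n) = n/o (u(o, n) = (2*n)/((2*o)) = (2*n)*(1/(2*o)) = n/o)
r(Y) = Y**2
(6 + r(u(-1, 5)))*A(5, 2) = (6 + (5/(-1))**2)*sqrt(5**2 + 2**2) = (6 + (5*(-1))**2)*sqrt(25 + 4) = (6 + (-5)**2)*sqrt(29) = (6 + 25)*sqrt(29) = 31*sqrt(29)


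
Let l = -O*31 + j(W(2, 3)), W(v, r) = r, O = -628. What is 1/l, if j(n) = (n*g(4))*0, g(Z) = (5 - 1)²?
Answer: 1/19468 ≈ 5.1366e-5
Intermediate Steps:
g(Z) = 16 (g(Z) = 4² = 16)
j(n) = 0 (j(n) = (n*16)*0 = (16*n)*0 = 0)
l = 19468 (l = -1*(-628)*31 + 0 = 628*31 + 0 = 19468 + 0 = 19468)
1/l = 1/19468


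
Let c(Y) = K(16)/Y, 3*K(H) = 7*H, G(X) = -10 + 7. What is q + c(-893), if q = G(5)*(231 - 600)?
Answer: 2965541/2679 ≈ 1107.0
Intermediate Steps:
G(X) = -3
K(H) = 7*H/3 (K(H) = (7*H)/3 = 7*H/3)
c(Y) = 112/(3*Y) (c(Y) = ((7/3)*16)/Y = 112/(3*Y))
q = 1107 (q = -3*(231 - 600) = -3*(-369) = 1107)
q + c(-893) = 1107 + (112/3)/(-893) = 1107 + (112/3)*(-1/893) = 1107 - 112/2679 = 2965541/2679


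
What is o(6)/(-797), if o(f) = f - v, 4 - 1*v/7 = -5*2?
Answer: 92/797 ≈ 0.11543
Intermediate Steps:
v = 98 (v = 28 - (-35)*2 = 28 - 7*(-10) = 28 + 70 = 98)
o(f) = -98 + f (o(f) = f - 1*98 = f - 98 = -98 + f)
o(6)/(-797) = (-98 + 6)/(-797) = -92*(-1/797) = 92/797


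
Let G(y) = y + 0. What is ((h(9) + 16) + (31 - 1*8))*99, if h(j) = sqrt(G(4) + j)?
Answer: 3861 + 99*sqrt(13) ≈ 4218.0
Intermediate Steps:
G(y) = y
h(j) = sqrt(4 + j)
((h(9) + 16) + (31 - 1*8))*99 = ((sqrt(4 + 9) + 16) + (31 - 1*8))*99 = ((sqrt(13) + 16) + (31 - 8))*99 = ((16 + sqrt(13)) + 23)*99 = (39 + sqrt(13))*99 = 3861 + 99*sqrt(13)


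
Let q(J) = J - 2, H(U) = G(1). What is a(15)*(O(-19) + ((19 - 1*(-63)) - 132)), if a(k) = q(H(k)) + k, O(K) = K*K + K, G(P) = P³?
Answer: 4088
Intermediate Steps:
H(U) = 1 (H(U) = 1³ = 1)
q(J) = -2 + J
O(K) = K + K² (O(K) = K² + K = K + K²)
a(k) = -1 + k (a(k) = (-2 + 1) + k = -1 + k)
a(15)*(O(-19) + ((19 - 1*(-63)) - 132)) = (-1 + 15)*(-19*(1 - 19) + ((19 - 1*(-63)) - 132)) = 14*(-19*(-18) + ((19 + 63) - 132)) = 14*(342 + (82 - 132)) = 14*(342 - 50) = 14*292 = 4088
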